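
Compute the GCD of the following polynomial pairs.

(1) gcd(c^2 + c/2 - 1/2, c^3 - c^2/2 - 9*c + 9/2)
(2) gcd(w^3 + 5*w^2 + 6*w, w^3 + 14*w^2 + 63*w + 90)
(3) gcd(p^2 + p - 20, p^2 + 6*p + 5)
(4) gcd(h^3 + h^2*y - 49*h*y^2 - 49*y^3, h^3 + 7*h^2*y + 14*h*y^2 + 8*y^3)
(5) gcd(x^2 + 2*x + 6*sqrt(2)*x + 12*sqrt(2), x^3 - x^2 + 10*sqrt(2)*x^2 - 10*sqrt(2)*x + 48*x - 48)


(1) = c - 1/2
(2) = gcd(w*(w + 2)*(w + 3), (w + 3)*(w + 5)*(w + 6)) = w + 3
(3) = p + 5
(4) = gcd((h - 7*y)*(h + y)*(h + 7*y), (h + y)*(h + 2*y)*(h + 4*y)) = h + y
(5) = x + 6*sqrt(2)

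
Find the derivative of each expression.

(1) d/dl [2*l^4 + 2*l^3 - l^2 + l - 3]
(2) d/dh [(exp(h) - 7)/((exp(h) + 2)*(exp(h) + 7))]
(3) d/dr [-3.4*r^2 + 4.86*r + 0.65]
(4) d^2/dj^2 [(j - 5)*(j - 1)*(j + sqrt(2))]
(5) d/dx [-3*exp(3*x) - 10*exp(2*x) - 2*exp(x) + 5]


(1) = 8*l^3 + 6*l^2 - 2*l + 1
(2) = (-exp(2*h) + 14*exp(h) + 77)*exp(h)/(exp(4*h) + 18*exp(3*h) + 109*exp(2*h) + 252*exp(h) + 196)
(3) = 4.86 - 6.8*r
(4) = 6*j - 12 + 2*sqrt(2)
(5) = (-9*exp(2*x) - 20*exp(x) - 2)*exp(x)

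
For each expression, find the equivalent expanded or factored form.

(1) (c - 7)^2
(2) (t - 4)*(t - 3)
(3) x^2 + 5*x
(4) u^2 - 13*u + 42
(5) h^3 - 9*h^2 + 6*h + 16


(1) = c^2 - 14*c + 49
(2) = t^2 - 7*t + 12
(3) = x*(x + 5)
(4) = (u - 7)*(u - 6)
(5) = (h - 8)*(h - 2)*(h + 1)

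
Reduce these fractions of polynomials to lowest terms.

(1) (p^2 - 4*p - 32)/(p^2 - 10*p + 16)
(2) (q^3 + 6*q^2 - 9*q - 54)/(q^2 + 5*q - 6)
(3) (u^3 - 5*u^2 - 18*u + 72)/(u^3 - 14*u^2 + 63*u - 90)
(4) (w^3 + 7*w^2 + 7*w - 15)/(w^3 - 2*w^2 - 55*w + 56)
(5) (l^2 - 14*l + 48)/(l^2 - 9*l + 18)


(1) = (p + 4)/(p - 2)
(2) = (q^2 - 9)/(q - 1)
(3) = (u + 4)/(u - 5)
(4) = (w^2 + 8*w + 15)/(w^2 - w - 56)
(5) = (l - 8)/(l - 3)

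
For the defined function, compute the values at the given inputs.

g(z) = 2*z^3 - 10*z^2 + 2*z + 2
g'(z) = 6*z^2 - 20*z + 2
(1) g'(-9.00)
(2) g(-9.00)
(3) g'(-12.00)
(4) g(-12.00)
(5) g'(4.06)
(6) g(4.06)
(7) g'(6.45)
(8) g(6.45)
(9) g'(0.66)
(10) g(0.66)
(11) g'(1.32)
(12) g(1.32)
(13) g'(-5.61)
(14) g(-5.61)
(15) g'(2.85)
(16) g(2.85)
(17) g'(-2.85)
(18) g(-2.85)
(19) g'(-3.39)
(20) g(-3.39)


(1) = 668.00
(2) = -2284.00
(3) = 1106.00
(4) = -4918.00
(5) = 19.70
(6) = -20.87
(7) = 122.62
(8) = 135.55
(9) = -8.59
(10) = -0.46
(11) = -13.95
(12) = -8.18
(13) = 303.03
(14) = -677.06
(15) = -6.27
(16) = -27.23
(17) = 107.73
(18) = -131.22
(19) = 138.75
(20) = -197.62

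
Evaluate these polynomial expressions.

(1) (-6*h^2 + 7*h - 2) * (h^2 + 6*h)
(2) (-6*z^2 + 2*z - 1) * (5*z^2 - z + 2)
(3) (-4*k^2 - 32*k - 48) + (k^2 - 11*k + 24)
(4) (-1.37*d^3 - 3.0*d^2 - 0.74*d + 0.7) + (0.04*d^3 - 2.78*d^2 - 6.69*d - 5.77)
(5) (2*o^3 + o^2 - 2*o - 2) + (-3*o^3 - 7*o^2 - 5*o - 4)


(1) = -6*h^4 - 29*h^3 + 40*h^2 - 12*h
(2) = -30*z^4 + 16*z^3 - 19*z^2 + 5*z - 2
(3) = -3*k^2 - 43*k - 24
(4) = -1.33*d^3 - 5.78*d^2 - 7.43*d - 5.07
(5) = -o^3 - 6*o^2 - 7*o - 6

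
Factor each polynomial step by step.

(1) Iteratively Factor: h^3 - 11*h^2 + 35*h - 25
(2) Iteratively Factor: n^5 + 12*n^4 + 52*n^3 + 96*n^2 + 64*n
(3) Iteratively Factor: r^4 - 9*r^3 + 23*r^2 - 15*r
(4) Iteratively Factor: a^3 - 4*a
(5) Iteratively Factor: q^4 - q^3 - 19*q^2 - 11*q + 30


(1) = (h - 1)*(h^2 - 10*h + 25) = (h - 5)*(h - 1)*(h - 5)
(2) = (n + 2)*(n^4 + 10*n^3 + 32*n^2 + 32*n) = (n + 2)*(n + 4)*(n^3 + 6*n^2 + 8*n) = n*(n + 2)*(n + 4)*(n^2 + 6*n + 8) = n*(n + 2)*(n + 4)^2*(n + 2)
(3) = (r)*(r^3 - 9*r^2 + 23*r - 15) = r*(r - 1)*(r^2 - 8*r + 15) = r*(r - 3)*(r - 1)*(r - 5)
(4) = (a + 2)*(a^2 - 2*a) = (a - 2)*(a + 2)*(a)
(5) = (q - 5)*(q^3 + 4*q^2 + q - 6) = (q - 5)*(q + 2)*(q^2 + 2*q - 3) = (q - 5)*(q - 1)*(q + 2)*(q + 3)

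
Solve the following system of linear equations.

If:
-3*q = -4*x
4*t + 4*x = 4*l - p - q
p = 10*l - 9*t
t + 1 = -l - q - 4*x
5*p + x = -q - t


Then:
l = -223/401
p = 44/401
q = 56/1203
t = -758/1203
x = 14/401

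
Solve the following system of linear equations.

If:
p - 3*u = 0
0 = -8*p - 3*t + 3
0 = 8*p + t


Then:
p = -3/16
t = 3/2
u = -1/16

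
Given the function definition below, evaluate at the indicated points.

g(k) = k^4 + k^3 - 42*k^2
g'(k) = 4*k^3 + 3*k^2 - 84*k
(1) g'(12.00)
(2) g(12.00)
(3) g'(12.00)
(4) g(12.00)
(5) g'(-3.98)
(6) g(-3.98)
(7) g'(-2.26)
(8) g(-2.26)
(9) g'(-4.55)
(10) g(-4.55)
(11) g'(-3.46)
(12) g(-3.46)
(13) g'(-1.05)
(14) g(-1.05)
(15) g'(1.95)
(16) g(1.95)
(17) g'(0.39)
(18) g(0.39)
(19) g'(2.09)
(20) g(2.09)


(1) = 6336.00
(2) = 16416.00
(3) = 6336.00
(4) = 16416.00
(5) = 129.66
(6) = -477.42
(7) = 158.99
(8) = -199.97
(9) = 67.52
(10) = -535.11
(11) = 160.87
(12) = -400.91
(13) = 86.88
(14) = -46.25
(15) = -122.73
(16) = -137.83
(17) = -32.07
(18) = -6.31
(19) = -125.94
(20) = -155.25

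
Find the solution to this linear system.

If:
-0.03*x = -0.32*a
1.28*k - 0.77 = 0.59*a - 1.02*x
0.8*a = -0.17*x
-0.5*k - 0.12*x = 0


Then:
No Solution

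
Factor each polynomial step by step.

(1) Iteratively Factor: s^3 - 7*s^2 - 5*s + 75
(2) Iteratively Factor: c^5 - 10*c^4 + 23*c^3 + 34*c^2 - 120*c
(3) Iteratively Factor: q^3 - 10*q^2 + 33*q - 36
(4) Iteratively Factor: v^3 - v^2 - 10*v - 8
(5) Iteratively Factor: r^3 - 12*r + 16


(1) = (s - 5)*(s^2 - 2*s - 15) = (s - 5)*(s + 3)*(s - 5)
(2) = (c + 2)*(c^4 - 12*c^3 + 47*c^2 - 60*c) = (c - 4)*(c + 2)*(c^3 - 8*c^2 + 15*c) = c*(c - 4)*(c + 2)*(c^2 - 8*c + 15) = c*(c - 5)*(c - 4)*(c + 2)*(c - 3)
(3) = (q - 3)*(q^2 - 7*q + 12) = (q - 3)^2*(q - 4)
(4) = (v - 4)*(v^2 + 3*v + 2) = (v - 4)*(v + 2)*(v + 1)
(5) = (r - 2)*(r^2 + 2*r - 8) = (r - 2)^2*(r + 4)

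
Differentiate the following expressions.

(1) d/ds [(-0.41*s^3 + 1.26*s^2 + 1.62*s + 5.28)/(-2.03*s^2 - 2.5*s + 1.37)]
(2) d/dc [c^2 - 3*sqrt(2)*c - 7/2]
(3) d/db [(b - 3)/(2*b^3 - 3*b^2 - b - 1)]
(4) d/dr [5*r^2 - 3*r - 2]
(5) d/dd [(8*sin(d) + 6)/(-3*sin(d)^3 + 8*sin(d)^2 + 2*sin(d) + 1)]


(1) = (0.8323*s^4 + 2.05*s^3 - 1.5465*s^2 + 24.8892*s + 15.4194)/(4.1209*s^4 + 10.15*s^3 + 0.6878*s^2 - 6.85*s + 1.8769)
(2) = 2*c - 3*sqrt(2)
(3) = (2*b^3 - 3*b^2 - b + (b - 3)*(-6*b^2 + 6*b + 1) - 1)/(-2*b^3 + 3*b^2 + b + 1)^2
(4) = 10*r - 3
(5) = 2*(24*sin(d)^3 - 5*sin(d)^2 - 48*sin(d) - 2)*cos(d)/(3*sin(d)^3 - 8*sin(d)^2 - 2*sin(d) - 1)^2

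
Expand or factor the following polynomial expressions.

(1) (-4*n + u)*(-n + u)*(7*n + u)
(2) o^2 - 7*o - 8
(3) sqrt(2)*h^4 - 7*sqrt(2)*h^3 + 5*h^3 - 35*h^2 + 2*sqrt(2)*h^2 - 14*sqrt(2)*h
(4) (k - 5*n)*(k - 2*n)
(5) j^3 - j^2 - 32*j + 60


(1) = 28*n^3 - 31*n^2*u + 2*n*u^2 + u^3
(2) = (o - 8)*(o + 1)
(3) = h*(h - 7)*(h + 2*sqrt(2))*(sqrt(2)*h + 1)
(4) = k^2 - 7*k*n + 10*n^2
(5) = (j - 5)*(j - 2)*(j + 6)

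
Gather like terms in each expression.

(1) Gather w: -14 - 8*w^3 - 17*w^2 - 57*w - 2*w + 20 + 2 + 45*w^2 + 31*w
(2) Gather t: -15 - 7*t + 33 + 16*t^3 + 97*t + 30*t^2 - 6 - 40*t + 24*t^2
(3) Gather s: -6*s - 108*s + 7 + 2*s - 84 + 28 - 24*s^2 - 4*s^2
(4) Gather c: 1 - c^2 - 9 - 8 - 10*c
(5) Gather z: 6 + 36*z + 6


(1) = -8*w^3 + 28*w^2 - 28*w + 8
(2) = 16*t^3 + 54*t^2 + 50*t + 12
(3) = -28*s^2 - 112*s - 49
(4) = -c^2 - 10*c - 16
(5) = 36*z + 12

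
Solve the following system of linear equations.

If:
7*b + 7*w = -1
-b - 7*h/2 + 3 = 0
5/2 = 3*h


Then:
b = 1/12
h = 5/6
w = -19/84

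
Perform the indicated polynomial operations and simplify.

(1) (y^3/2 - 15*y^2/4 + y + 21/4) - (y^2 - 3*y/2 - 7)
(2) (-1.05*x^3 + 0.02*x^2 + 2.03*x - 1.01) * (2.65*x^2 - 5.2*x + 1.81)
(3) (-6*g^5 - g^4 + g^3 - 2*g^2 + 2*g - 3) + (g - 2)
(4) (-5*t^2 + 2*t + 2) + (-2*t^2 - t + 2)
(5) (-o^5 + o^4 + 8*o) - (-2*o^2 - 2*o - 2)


(1) = y^3/2 - 19*y^2/4 + 5*y/2 + 49/4
(2) = -2.7825*x^5 + 5.513*x^4 + 3.375*x^3 - 13.1963*x^2 + 8.9263*x - 1.8281
(3) = -6*g^5 - g^4 + g^3 - 2*g^2 + 3*g - 5
(4) = -7*t^2 + t + 4
(5) = -o^5 + o^4 + 2*o^2 + 10*o + 2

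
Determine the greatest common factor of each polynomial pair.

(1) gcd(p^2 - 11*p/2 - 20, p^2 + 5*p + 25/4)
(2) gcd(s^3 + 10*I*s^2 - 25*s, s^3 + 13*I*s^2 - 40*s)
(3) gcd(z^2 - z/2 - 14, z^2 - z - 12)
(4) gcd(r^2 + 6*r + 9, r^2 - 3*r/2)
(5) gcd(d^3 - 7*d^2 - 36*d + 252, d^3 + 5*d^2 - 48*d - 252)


(1) = p + 5/2
(2) = gcd(s*(s + 5*I)^2, s*(s + 5*I)*(s + 8*I)) = s^2 + 5*I*s
(3) = z - 4
(4) = gcd((r + 3)^2, r*(r - 3/2)) = 1
(5) = gcd((d - 7)*(d - 6)*(d + 6), (d - 7)*(d + 6)^2) = d^2 - d - 42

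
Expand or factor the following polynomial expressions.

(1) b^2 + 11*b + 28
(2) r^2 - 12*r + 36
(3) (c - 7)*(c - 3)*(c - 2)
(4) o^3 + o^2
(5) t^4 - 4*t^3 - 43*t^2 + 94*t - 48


(1) = (b + 4)*(b + 7)
(2) = (r - 6)^2
(3) = c^3 - 12*c^2 + 41*c - 42
(4) = o^2*(o + 1)
(5) = (t - 8)*(t - 1)^2*(t + 6)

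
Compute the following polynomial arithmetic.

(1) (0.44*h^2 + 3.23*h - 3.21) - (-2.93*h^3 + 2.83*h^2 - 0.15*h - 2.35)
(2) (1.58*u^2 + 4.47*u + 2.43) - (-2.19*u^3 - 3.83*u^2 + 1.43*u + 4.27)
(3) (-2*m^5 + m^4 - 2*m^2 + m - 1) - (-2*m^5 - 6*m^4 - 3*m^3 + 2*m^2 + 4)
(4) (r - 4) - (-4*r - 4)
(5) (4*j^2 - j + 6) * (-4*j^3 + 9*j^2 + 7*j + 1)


(1) = 2.93*h^3 - 2.39*h^2 + 3.38*h - 0.86
(2) = 2.19*u^3 + 5.41*u^2 + 3.04*u - 1.84
(3) = 7*m^4 + 3*m^3 - 4*m^2 + m - 5
(4) = 5*r
(5) = -16*j^5 + 40*j^4 - 5*j^3 + 51*j^2 + 41*j + 6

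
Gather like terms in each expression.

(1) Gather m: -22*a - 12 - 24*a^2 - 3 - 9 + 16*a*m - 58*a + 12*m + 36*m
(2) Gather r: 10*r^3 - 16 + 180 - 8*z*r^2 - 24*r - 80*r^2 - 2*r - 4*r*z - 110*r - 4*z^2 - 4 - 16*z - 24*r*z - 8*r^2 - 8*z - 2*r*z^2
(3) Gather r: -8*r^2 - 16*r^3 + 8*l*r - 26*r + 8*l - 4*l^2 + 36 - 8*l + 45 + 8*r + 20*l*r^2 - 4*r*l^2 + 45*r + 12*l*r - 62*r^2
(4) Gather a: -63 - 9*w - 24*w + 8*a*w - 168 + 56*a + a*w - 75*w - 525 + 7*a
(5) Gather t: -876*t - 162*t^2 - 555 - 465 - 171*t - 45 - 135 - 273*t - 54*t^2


(1) = -24*a^2 - 80*a + m*(16*a + 48) - 24
(2) = 10*r^3 + r^2*(-8*z - 88) + r*(-2*z^2 - 28*z - 136) - 4*z^2 - 24*z + 160
(3) = -4*l^2 - 16*r^3 + r^2*(20*l - 70) + r*(-4*l^2 + 20*l + 27) + 81
(4) = a*(9*w + 63) - 108*w - 756
(5) = -216*t^2 - 1320*t - 1200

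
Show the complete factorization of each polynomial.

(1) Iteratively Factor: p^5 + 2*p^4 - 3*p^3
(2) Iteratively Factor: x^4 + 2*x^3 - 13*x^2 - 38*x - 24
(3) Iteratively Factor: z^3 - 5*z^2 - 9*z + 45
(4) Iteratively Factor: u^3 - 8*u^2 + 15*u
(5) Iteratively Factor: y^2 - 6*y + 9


(1) = (p - 1)*(p^4 + 3*p^3) = p*(p - 1)*(p^3 + 3*p^2) = p^2*(p - 1)*(p^2 + 3*p) = p^2*(p - 1)*(p + 3)*(p)
(2) = (x + 1)*(x^3 + x^2 - 14*x - 24) = (x + 1)*(x + 3)*(x^2 - 2*x - 8) = (x - 4)*(x + 1)*(x + 3)*(x + 2)
(3) = (z + 3)*(z^2 - 8*z + 15) = (z - 3)*(z + 3)*(z - 5)
(4) = (u - 3)*(u^2 - 5*u) = (u - 5)*(u - 3)*(u)
(5) = (y - 3)*(y - 3)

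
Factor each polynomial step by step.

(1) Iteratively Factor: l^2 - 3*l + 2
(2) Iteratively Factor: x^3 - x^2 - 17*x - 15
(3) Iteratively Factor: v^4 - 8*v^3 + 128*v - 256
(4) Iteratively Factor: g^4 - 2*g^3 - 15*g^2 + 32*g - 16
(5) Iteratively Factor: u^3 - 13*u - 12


(1) = (l - 1)*(l - 2)
(2) = (x + 1)*(x^2 - 2*x - 15) = (x + 1)*(x + 3)*(x - 5)
(3) = (v + 4)*(v^3 - 12*v^2 + 48*v - 64) = (v - 4)*(v + 4)*(v^2 - 8*v + 16) = (v - 4)^2*(v + 4)*(v - 4)
(4) = (g - 4)*(g^3 + 2*g^2 - 7*g + 4) = (g - 4)*(g + 4)*(g^2 - 2*g + 1) = (g - 4)*(g - 1)*(g + 4)*(g - 1)
(5) = (u - 4)*(u^2 + 4*u + 3) = (u - 4)*(u + 3)*(u + 1)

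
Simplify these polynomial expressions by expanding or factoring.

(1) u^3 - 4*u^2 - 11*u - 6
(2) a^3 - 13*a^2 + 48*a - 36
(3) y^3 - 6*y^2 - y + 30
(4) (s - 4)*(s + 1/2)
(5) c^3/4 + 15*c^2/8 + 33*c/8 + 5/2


(1) = (u - 6)*(u + 1)^2
(2) = (a - 6)^2*(a - 1)
(3) = (y - 5)*(y - 3)*(y + 2)
(4) = s^2 - 7*s/2 - 2
(5) = (c/4 + 1)*(c + 1)*(c + 5/2)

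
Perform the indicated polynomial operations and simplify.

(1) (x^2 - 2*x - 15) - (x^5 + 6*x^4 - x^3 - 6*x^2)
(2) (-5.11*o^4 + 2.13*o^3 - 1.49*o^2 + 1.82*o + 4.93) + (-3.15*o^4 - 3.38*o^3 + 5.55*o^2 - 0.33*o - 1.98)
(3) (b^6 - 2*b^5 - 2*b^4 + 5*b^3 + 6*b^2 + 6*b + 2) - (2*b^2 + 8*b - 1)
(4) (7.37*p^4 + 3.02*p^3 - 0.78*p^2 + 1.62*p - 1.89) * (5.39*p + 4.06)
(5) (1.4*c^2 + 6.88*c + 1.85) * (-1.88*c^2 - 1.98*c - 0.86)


(1) = -x^5 - 6*x^4 + x^3 + 7*x^2 - 2*x - 15
(2) = -8.26*o^4 - 1.25*o^3 + 4.06*o^2 + 1.49*o + 2.95
(3) = b^6 - 2*b^5 - 2*b^4 + 5*b^3 + 4*b^2 - 2*b + 3
(4) = 39.7243*p^5 + 46.2*p^4 + 8.057*p^3 + 5.565*p^2 - 3.6099*p - 7.6734
(5) = -2.632*c^4 - 15.7064*c^3 - 18.3044*c^2 - 9.5798*c - 1.591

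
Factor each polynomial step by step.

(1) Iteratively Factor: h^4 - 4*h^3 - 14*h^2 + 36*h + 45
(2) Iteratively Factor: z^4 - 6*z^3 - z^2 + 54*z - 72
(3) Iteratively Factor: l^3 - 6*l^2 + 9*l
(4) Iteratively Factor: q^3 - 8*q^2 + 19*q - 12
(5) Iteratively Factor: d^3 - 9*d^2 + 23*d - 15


(1) = (h + 3)*(h^3 - 7*h^2 + 7*h + 15) = (h - 5)*(h + 3)*(h^2 - 2*h - 3) = (h - 5)*(h + 1)*(h + 3)*(h - 3)
(2) = (z - 2)*(z^3 - 4*z^2 - 9*z + 36) = (z - 4)*(z - 2)*(z^2 - 9) = (z - 4)*(z - 2)*(z + 3)*(z - 3)
(3) = (l - 3)*(l^2 - 3*l) = (l - 3)^2*(l)
(4) = (q - 3)*(q^2 - 5*q + 4) = (q - 4)*(q - 3)*(q - 1)
(5) = (d - 3)*(d^2 - 6*d + 5) = (d - 5)*(d - 3)*(d - 1)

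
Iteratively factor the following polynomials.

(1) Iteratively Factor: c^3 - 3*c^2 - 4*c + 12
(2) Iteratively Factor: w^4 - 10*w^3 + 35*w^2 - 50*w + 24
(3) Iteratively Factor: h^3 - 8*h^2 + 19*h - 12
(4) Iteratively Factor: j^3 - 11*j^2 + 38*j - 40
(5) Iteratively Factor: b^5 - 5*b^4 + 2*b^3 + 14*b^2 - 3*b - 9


(1) = (c + 2)*(c^2 - 5*c + 6) = (c - 3)*(c + 2)*(c - 2)
(2) = (w - 4)*(w^3 - 6*w^2 + 11*w - 6) = (w - 4)*(w - 2)*(w^2 - 4*w + 3) = (w - 4)*(w - 3)*(w - 2)*(w - 1)
(3) = (h - 1)*(h^2 - 7*h + 12) = (h - 3)*(h - 1)*(h - 4)
(4) = (j - 4)*(j^2 - 7*j + 10) = (j - 4)*(j - 2)*(j - 5)
(5) = (b - 3)*(b^4 - 2*b^3 - 4*b^2 + 2*b + 3) = (b - 3)*(b + 1)*(b^3 - 3*b^2 - b + 3) = (b - 3)^2*(b + 1)*(b^2 - 1) = (b - 3)^2*(b + 1)^2*(b - 1)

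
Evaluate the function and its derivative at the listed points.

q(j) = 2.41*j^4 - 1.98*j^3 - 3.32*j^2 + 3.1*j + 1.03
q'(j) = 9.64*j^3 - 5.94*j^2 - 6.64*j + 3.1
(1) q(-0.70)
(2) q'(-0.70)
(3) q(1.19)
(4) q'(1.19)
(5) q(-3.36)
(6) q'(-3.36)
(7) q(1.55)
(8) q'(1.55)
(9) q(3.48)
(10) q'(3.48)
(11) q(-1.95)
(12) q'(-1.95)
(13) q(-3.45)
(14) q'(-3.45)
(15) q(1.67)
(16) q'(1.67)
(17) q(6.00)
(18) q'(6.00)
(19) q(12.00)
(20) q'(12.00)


(1) = -1.51
(2) = 1.53
(3) = 1.51
(4) = 3.03
(5) = 335.41
(6) = -407.32
(7) = 4.40
(8) = 14.44
(9) = 241.62
(10) = 314.33
(11) = 31.89
(12) = -78.02
(13) = 373.55
(14) = -440.55
(15) = 6.47
(16) = 20.34
(17) = 2595.79
(18) = 1831.66
(19) = 46112.47
(20) = 15725.98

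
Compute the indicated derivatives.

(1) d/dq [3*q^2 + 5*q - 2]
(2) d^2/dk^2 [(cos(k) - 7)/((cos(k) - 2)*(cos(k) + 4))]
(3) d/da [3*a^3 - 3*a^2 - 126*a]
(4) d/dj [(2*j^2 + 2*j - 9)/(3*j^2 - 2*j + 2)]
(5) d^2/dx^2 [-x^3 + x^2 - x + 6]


(1) = 6*q + 5
(2) = (30*(1 - cos(k)^2)^2 - cos(k)^5 - 4*cos(k)^3 + 254*cos(k)^2 + 12*cos(k) - 166)/((cos(k) - 2)^3*(cos(k) + 4)^3)
(3) = 9*a^2 - 6*a - 126
(4) = 2*(-5*j^2 + 31*j - 7)/(9*j^4 - 12*j^3 + 16*j^2 - 8*j + 4)
(5) = 2 - 6*x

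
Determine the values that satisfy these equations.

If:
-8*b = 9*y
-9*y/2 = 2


Then:
b = 1/2
y = -4/9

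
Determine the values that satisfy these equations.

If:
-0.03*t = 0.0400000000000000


Then:
t = -1.33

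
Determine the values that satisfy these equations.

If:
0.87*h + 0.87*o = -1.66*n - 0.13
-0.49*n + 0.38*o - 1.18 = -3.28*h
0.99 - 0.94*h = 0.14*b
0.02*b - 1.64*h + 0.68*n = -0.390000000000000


Then:
b = 14.20
h = -1.06
n = -3.55
o = 7.69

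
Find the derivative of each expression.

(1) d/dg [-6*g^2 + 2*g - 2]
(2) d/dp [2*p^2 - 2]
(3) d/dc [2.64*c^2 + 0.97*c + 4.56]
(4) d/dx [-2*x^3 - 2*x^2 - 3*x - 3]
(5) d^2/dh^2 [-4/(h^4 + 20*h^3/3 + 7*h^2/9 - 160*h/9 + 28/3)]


(1) = 2 - 12*g
(2) = 4*p
(3) = 5.28*c + 0.97
(4) = -6*x^2 - 4*x - 3
(5) = 72*((54*h^2 + 180*h + 7)*(9*h^4 + 60*h^3 + 7*h^2 - 160*h + 84) - 4*(18*h^3 + 90*h^2 + 7*h - 80)^2)/(9*h^4 + 60*h^3 + 7*h^2 - 160*h + 84)^3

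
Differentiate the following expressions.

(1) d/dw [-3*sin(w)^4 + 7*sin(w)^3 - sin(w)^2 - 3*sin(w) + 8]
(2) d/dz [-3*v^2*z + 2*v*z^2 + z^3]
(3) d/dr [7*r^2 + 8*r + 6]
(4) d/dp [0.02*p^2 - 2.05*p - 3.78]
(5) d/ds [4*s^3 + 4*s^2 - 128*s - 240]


(1) = (-12*sin(w)^3 + 21*sin(w)^2 - 2*sin(w) - 3)*cos(w)
(2) = -3*v^2 + 4*v*z + 3*z^2
(3) = 14*r + 8
(4) = 0.04*p - 2.05
(5) = 12*s^2 + 8*s - 128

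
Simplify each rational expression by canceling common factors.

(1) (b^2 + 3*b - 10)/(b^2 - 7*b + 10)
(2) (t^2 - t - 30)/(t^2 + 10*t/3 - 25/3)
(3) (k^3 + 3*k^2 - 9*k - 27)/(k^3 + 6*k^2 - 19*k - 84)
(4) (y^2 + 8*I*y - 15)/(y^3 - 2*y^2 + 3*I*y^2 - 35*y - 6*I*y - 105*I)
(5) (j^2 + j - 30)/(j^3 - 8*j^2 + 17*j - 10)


(1) = (b + 5)/(b - 5)
(2) = (3*t - 18)/(3*t - 5)
(3) = (k^2 - 9)/(k^2 + 3*k - 28)
(4) = (y + 5*I)/(y^2 - 2*y - 35)
(5) = (j + 6)/(j^2 - 3*j + 2)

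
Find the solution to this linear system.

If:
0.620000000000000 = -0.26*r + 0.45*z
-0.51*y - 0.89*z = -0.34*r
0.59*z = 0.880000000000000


Then:
r = 0.20
y = -2.47
z = 1.49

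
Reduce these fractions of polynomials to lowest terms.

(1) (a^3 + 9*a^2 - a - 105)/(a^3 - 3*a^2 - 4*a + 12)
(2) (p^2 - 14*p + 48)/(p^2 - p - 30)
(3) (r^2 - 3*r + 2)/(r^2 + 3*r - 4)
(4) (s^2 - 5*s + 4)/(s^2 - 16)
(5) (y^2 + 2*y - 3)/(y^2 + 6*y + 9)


(1) = (a^2 + 12*a + 35)/(a^2 - 4)
(2) = (p - 8)/(p + 5)
(3) = (r - 2)/(r + 4)
(4) = (s - 1)/(s + 4)
(5) = (y - 1)/(y + 3)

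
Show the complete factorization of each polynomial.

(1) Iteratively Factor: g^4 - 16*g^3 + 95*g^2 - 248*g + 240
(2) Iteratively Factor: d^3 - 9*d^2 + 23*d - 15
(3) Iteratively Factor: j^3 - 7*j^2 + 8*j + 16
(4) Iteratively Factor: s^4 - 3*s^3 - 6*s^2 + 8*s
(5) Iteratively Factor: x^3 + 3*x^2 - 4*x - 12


(1) = (g - 4)*(g^3 - 12*g^2 + 47*g - 60) = (g - 4)^2*(g^2 - 8*g + 15) = (g - 5)*(g - 4)^2*(g - 3)
(2) = (d - 1)*(d^2 - 8*d + 15) = (d - 3)*(d - 1)*(d - 5)
(3) = (j - 4)*(j^2 - 3*j - 4) = (j - 4)*(j + 1)*(j - 4)
(4) = (s + 2)*(s^3 - 5*s^2 + 4*s) = (s - 1)*(s + 2)*(s^2 - 4*s) = (s - 4)*(s - 1)*(s + 2)*(s)
(5) = (x + 3)*(x^2 - 4) = (x + 2)*(x + 3)*(x - 2)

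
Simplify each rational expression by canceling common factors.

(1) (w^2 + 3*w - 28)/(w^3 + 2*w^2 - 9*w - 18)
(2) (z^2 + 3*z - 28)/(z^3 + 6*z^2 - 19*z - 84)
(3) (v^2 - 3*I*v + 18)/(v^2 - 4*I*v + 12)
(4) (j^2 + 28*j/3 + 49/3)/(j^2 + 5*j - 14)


(1) = (w^2 + 3*w - 28)/(w^3 + 2*w^2 - 9*w - 18)
(2) = 1/(z + 3)
(3) = (v + 3*I)/(v + 2*I)
(4) = (3*j + 7)/(3*j - 6)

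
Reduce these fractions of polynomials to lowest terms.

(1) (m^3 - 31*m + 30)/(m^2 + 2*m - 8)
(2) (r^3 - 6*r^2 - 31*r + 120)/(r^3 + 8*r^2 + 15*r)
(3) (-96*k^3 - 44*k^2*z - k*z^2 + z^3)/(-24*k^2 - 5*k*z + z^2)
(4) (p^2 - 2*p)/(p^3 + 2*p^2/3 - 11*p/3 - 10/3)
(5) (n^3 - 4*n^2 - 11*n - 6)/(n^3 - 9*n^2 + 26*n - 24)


(1) = (m^3 - 31*m + 30)/(m^2 + 2*m - 8)
(2) = (r^2 - 11*r + 24)/(r^2 + 3*r)
(3) = 4*k + z
(4) = 3*p/(3*p^2 + 8*p + 5)
(5) = (n^3 - 4*n^2 - 11*n - 6)/(n^3 - 9*n^2 + 26*n - 24)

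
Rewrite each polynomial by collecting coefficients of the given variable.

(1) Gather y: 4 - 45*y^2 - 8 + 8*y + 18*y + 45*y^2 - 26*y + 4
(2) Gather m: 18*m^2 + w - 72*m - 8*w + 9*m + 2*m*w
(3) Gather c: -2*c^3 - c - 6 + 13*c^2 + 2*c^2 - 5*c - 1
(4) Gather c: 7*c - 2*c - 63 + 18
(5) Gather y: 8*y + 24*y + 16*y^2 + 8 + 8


(1) = 0
(2) = 18*m^2 + m*(2*w - 63) - 7*w
(3) = -2*c^3 + 15*c^2 - 6*c - 7
(4) = 5*c - 45
(5) = 16*y^2 + 32*y + 16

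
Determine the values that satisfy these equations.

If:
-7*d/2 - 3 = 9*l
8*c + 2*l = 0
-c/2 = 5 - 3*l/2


Then:
c = -10/13
d = -114/13
l = 40/13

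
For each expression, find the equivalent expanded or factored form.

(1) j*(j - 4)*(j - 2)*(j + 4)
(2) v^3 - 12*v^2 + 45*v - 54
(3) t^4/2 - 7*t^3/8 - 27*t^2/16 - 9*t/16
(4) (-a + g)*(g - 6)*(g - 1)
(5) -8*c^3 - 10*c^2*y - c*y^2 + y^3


(1) = j^4 - 2*j^3 - 16*j^2 + 32*j
(2) = (v - 6)*(v - 3)^2
(3) = t*(t/2 + 1/4)*(t - 3)*(t + 3/4)
(4) = -a*g^2 + 7*a*g - 6*a + g^3 - 7*g^2 + 6*g
(5) = (-4*c + y)*(c + y)*(2*c + y)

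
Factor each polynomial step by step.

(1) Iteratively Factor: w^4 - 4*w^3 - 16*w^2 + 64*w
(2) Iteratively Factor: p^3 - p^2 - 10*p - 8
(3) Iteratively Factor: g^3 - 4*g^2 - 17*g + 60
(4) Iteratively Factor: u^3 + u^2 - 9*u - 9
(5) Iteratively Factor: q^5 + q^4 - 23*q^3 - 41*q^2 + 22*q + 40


(1) = (w - 4)*(w^3 - 16*w) = (w - 4)^2*(w^2 + 4*w) = (w - 4)^2*(w + 4)*(w)
(2) = (p + 2)*(p^2 - 3*p - 4) = (p - 4)*(p + 2)*(p + 1)
(3) = (g - 5)*(g^2 + g - 12) = (g - 5)*(g + 4)*(g - 3)
(4) = (u - 3)*(u^2 + 4*u + 3) = (u - 3)*(u + 3)*(u + 1)
(5) = (q + 1)*(q^4 - 23*q^2 - 18*q + 40) = (q - 1)*(q + 1)*(q^3 + q^2 - 22*q - 40) = (q - 5)*(q - 1)*(q + 1)*(q^2 + 6*q + 8) = (q - 5)*(q - 1)*(q + 1)*(q + 2)*(q + 4)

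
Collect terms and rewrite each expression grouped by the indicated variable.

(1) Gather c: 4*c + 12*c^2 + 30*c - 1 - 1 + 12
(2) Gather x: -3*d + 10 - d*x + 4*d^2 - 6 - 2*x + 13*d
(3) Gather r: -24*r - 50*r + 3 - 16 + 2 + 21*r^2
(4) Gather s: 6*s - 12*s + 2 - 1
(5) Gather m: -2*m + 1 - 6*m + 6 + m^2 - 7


(1) = 12*c^2 + 34*c + 10
(2) = 4*d^2 + 10*d + x*(-d - 2) + 4
(3) = 21*r^2 - 74*r - 11
(4) = 1 - 6*s
(5) = m^2 - 8*m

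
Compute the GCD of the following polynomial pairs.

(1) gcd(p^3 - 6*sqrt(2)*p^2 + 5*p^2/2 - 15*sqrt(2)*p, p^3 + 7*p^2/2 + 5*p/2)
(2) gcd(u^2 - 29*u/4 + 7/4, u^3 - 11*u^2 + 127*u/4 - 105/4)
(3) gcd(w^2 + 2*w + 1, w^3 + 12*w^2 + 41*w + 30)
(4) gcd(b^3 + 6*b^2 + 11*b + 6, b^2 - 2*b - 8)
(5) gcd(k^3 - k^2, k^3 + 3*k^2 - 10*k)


(1) = p^2 + 5*p/2
(2) = u - 7
(3) = gcd((w + 1)^2, (w + 1)*(w + 5)*(w + 6)) = w + 1
(4) = gcd((b + 1)*(b + 2)*(b + 3), (b - 4)*(b + 2)) = b + 2
(5) = k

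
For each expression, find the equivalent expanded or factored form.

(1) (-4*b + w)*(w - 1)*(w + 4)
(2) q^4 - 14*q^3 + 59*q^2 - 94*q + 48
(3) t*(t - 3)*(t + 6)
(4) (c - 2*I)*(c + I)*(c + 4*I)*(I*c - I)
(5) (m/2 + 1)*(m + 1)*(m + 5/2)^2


(1) = -4*b*w^2 - 12*b*w + 16*b + w^3 + 3*w^2 - 4*w
(2) = (q - 8)*(q - 3)*(q - 2)*(q - 1)
(3) = t^3 + 3*t^2 - 18*t
(4) = I*c^4 - 3*c^3 - I*c^3 + 3*c^2 + 6*I*c^2 - 8*c - 6*I*c + 8
(5) = m^4/2 + 4*m^3 + 93*m^2/8 + 115*m/8 + 25/4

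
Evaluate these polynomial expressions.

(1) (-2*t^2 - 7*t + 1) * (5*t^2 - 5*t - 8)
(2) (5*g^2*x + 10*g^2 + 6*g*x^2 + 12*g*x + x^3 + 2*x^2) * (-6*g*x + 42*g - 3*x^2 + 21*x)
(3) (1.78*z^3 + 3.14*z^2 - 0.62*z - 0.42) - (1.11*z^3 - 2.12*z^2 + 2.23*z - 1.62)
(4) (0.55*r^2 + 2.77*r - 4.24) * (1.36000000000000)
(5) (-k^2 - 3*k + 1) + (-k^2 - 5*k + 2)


(1) = -10*t^4 - 25*t^3 + 56*t^2 + 51*t - 8
(2) = -30*g^3*x^2 + 150*g^3*x + 420*g^3 - 51*g^2*x^3 + 255*g^2*x^2 + 714*g^2*x - 24*g*x^4 + 120*g*x^3 + 336*g*x^2 - 3*x^5 + 15*x^4 + 42*x^3
(3) = 0.67*z^3 + 5.26*z^2 - 2.85*z + 1.2
(4) = 0.748*r^2 + 3.7672*r - 5.7664
(5) = -2*k^2 - 8*k + 3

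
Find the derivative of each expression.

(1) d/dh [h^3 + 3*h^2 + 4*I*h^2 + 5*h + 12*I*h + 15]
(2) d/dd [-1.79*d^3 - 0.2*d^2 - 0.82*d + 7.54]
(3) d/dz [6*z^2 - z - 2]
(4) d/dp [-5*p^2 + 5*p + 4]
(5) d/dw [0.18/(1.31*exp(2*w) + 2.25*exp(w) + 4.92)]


(1) = 3*h^2 + h*(6 + 8*I) + 5 + 12*I
(2) = -5.37*d^2 - 0.4*d - 0.82
(3) = 12*z - 1
(4) = 5 - 10*p
(5) = (-0.4716*exp(w) - 0.405)*exp(w)/(1.31*exp(2*w) + 2.25*exp(w) + 4.92)^2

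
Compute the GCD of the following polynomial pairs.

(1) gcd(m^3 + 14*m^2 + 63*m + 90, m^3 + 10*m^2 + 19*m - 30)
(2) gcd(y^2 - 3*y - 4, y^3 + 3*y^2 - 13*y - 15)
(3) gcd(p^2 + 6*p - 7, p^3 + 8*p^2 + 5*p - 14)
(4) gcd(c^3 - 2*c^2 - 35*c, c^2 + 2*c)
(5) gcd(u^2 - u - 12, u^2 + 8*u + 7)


(1) = m^2 + 11*m + 30
(2) = y + 1
(3) = gcd((p - 1)*(p + 7), (p - 1)*(p + 2)*(p + 7)) = p^2 + 6*p - 7
(4) = c
(5) = 1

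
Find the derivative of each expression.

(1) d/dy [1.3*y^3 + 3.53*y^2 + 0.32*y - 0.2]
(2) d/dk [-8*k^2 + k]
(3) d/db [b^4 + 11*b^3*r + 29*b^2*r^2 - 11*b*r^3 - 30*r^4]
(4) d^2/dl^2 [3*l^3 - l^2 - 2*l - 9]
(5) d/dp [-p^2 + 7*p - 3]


(1) = 3.9*y^2 + 7.06*y + 0.32
(2) = 1 - 16*k
(3) = 4*b^3 + 33*b^2*r + 58*b*r^2 - 11*r^3
(4) = 18*l - 2
(5) = 7 - 2*p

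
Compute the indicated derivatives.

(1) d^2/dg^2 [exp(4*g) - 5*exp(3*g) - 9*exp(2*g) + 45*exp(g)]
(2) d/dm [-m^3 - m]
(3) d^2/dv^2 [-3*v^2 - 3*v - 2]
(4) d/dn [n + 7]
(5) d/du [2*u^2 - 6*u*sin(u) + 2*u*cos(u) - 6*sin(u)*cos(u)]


(1) = (16*exp(3*g) - 45*exp(2*g) - 36*exp(g) + 45)*exp(g)
(2) = -3*m^2 - 1
(3) = -6
(4) = 1
(5) = -2*u*sin(u) - 6*u*cos(u) + 4*u - 6*sin(u) + 2*cos(u) - 6*cos(2*u)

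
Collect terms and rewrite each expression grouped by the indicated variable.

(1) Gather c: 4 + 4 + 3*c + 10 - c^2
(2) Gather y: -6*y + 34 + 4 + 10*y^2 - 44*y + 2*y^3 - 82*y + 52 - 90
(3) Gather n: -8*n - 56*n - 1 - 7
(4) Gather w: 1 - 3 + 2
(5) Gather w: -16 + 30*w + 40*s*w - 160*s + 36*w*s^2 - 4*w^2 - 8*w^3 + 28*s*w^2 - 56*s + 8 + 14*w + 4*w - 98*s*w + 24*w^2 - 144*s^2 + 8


(1) = -c^2 + 3*c + 18
(2) = 2*y^3 + 10*y^2 - 132*y
(3) = -64*n - 8
(4) = 0
(5) = -144*s^2 - 216*s - 8*w^3 + w^2*(28*s + 20) + w*(36*s^2 - 58*s + 48)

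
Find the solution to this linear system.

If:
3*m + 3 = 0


Then:
m = -1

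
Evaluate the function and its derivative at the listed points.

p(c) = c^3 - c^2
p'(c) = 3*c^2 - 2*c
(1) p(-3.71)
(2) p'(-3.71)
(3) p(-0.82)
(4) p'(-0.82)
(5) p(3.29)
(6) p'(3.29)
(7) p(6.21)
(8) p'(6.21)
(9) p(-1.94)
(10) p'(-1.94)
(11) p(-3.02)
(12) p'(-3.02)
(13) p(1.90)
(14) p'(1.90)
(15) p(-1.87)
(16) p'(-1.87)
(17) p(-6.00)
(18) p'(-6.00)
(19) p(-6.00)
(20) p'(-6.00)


(1) = -64.83
(2) = 48.71
(3) = -1.22
(4) = 3.66
(5) = 24.79
(6) = 25.89
(7) = 200.92
(8) = 103.27
(9) = -11.06
(10) = 15.17
(11) = -36.66
(12) = 33.40
(13) = 3.25
(14) = 7.03
(15) = -10.04
(16) = 14.23
(17) = -252.00
(18) = 120.00
(19) = -252.00
(20) = 120.00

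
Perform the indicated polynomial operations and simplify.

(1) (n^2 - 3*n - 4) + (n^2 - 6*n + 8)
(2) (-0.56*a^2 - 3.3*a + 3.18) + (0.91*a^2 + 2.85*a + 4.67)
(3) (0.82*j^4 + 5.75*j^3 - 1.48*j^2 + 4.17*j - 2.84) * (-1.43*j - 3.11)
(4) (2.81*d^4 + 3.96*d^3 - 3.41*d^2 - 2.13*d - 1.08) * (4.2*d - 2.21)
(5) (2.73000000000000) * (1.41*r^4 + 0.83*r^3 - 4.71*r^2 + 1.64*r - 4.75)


(1) = 2*n^2 - 9*n + 4
(2) = 0.35*a^2 - 0.45*a + 7.85
(3) = -1.1726*j^5 - 10.7727*j^4 - 15.7661*j^3 - 1.3603*j^2 - 8.9075*j + 8.8324
(4) = 11.802*d^5 + 10.4219*d^4 - 23.0736*d^3 - 1.4099*d^2 + 0.1713*d + 2.3868
(5) = 3.8493*r^4 + 2.2659*r^3 - 12.8583*r^2 + 4.4772*r - 12.9675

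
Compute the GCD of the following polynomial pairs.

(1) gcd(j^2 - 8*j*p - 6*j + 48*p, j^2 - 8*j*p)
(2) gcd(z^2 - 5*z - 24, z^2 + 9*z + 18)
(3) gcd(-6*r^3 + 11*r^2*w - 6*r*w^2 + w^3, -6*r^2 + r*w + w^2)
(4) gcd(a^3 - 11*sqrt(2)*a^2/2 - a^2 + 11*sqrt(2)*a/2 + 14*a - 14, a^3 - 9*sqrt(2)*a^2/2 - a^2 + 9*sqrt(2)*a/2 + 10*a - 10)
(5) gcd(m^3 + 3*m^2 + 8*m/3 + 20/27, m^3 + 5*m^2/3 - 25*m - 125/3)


(1) = gcd((j - 6)*(j - 8*p), j*(j - 8*p)) = -j + 8*p
(2) = gcd((z - 8)*(z + 3), (z + 3)*(z + 6)) = z + 3
(3) = 2*r - w
(4) = gcd((a - 1)*(a - 7*sqrt(2)/2)*(a - 2*sqrt(2)), (a - 1)*(a - 5*sqrt(2)/2)*(a - 2*sqrt(2))) = a^2 + a*(-2*sqrt(2) - 1) + 2*sqrt(2)
(5) = gcd((m + 2/3)^2*(m + 5/3), (m - 5)*(m + 5/3)*(m + 5)) = m + 5/3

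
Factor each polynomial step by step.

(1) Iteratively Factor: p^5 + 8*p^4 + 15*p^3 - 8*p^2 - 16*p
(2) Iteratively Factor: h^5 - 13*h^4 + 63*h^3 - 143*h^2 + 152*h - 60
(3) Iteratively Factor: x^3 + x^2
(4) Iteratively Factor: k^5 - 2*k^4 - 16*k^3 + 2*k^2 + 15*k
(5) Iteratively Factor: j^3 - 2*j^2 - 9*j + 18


(1) = (p + 1)*(p^4 + 7*p^3 + 8*p^2 - 16*p) = (p + 1)*(p + 4)*(p^3 + 3*p^2 - 4*p) = (p + 1)*(p + 4)^2*(p^2 - p) = (p - 1)*(p + 1)*(p + 4)^2*(p)
(2) = (h - 3)*(h^4 - 10*h^3 + 33*h^2 - 44*h + 20) = (h - 3)*(h - 2)*(h^3 - 8*h^2 + 17*h - 10) = (h - 5)*(h - 3)*(h - 2)*(h^2 - 3*h + 2) = (h - 5)*(h - 3)*(h - 2)*(h - 1)*(h - 2)
(3) = (x)*(x^2 + x) = x*(x + 1)*(x)
(4) = (k + 3)*(k^4 - 5*k^3 - k^2 + 5*k) = k*(k + 3)*(k^3 - 5*k^2 - k + 5) = k*(k + 1)*(k + 3)*(k^2 - 6*k + 5) = k*(k - 1)*(k + 1)*(k + 3)*(k - 5)
(5) = (j - 2)*(j^2 - 9) = (j - 3)*(j - 2)*(j + 3)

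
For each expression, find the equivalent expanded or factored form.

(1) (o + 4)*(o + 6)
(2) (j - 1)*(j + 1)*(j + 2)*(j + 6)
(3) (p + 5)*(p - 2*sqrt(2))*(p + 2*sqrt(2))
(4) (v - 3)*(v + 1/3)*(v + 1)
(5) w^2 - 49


(1) = o^2 + 10*o + 24
(2) = j^4 + 8*j^3 + 11*j^2 - 8*j - 12
(3) = p^3 + 5*p^2 - 8*p - 40
(4) = v^3 - 5*v^2/3 - 11*v/3 - 1
(5) = (w - 7)*(w + 7)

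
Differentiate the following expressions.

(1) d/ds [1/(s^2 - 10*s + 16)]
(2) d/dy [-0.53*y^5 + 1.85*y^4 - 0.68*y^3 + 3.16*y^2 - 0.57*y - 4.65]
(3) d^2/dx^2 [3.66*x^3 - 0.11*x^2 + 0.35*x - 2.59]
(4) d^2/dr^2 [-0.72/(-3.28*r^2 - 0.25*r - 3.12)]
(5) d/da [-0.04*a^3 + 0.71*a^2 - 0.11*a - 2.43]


(1) = 2*(5 - s)/(s^2 - 10*s + 16)^2
(2) = -2.65*y^4 + 7.4*y^3 - 2.04*y^2 + 6.32*y - 0.57
(3) = 21.96*x - 0.22
(4) = (-15.492096*r^2 - 1.1808*r + 0.72*(6.56*r + 0.25)*(13.12*r + 0.5) - 14.736384)/(3.28*r^2 + 0.25*r + 3.12)^3
(5) = -0.12*a^2 + 1.42*a - 0.11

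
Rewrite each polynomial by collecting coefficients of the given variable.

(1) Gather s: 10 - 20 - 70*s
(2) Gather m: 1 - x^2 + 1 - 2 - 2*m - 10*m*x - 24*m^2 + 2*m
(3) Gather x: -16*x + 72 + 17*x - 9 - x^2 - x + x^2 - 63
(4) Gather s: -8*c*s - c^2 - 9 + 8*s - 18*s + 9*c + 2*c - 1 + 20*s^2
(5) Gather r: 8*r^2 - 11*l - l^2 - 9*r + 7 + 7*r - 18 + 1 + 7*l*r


(1) = -70*s - 10
(2) = -24*m^2 - 10*m*x - x^2
(3) = 0
(4) = -c^2 + 11*c + 20*s^2 + s*(-8*c - 10) - 10
(5) = -l^2 - 11*l + 8*r^2 + r*(7*l - 2) - 10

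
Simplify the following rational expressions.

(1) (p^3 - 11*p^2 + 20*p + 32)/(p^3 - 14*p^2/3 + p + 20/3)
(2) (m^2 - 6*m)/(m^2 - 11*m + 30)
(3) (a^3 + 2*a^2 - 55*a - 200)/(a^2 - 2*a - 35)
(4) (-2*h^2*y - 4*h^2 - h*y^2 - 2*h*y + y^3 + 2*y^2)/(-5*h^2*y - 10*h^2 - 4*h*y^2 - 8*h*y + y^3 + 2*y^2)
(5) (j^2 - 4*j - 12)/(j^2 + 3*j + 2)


(1) = (3*p - 24)/(3*p - 5)
(2) = m/(m - 5)
(3) = (a^2 - 3*a - 40)/(a - 7)
(4) = (-2*h + y)/(-5*h + y)
(5) = (j - 6)/(j + 1)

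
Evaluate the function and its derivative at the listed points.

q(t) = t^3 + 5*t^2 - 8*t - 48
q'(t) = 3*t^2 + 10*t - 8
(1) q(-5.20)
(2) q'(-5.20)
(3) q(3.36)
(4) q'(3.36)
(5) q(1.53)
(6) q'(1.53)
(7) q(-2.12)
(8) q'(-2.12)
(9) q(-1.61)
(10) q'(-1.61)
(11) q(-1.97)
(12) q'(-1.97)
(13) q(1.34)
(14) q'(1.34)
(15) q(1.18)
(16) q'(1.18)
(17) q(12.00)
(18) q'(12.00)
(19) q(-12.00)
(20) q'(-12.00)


(1) = -11.81
(2) = 21.12
(3) = 19.50
(4) = 59.47
(5) = -44.95
(6) = 14.32
(7) = -18.10
(8) = -15.72
(9) = -26.33
(10) = -16.32
(11) = -20.48
(12) = -16.06
(13) = -47.34
(14) = 10.79
(15) = -48.83
(16) = 7.98
(17) = 2304.00
(18) = 544.00
(19) = -960.00
(20) = 304.00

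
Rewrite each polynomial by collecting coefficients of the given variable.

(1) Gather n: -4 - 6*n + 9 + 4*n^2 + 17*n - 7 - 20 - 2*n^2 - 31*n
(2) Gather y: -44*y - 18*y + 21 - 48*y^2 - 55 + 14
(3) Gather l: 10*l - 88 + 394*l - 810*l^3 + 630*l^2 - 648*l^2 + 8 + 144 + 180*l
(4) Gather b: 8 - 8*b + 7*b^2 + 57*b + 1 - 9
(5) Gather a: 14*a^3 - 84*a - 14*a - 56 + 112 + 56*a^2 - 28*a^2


(1) = 2*n^2 - 20*n - 22
(2) = -48*y^2 - 62*y - 20
(3) = -810*l^3 - 18*l^2 + 584*l + 64
(4) = 7*b^2 + 49*b
(5) = 14*a^3 + 28*a^2 - 98*a + 56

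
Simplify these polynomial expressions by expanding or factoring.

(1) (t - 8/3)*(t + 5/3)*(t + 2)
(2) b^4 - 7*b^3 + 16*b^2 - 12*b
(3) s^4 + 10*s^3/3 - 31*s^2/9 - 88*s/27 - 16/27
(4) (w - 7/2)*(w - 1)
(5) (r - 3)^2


(1) = t^3 + t^2 - 58*t/9 - 80/9
(2) = b*(b - 3)*(b - 2)^2
(3) = (s - 4/3)*(s + 1/3)^2*(s + 4)
(4) = w^2 - 9*w/2 + 7/2
(5) = r^2 - 6*r + 9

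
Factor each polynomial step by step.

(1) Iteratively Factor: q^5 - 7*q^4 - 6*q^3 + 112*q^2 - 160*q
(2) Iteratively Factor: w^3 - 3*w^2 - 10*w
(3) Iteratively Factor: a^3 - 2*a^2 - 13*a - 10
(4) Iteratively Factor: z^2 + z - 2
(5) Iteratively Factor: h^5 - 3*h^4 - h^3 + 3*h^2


(1) = (q + 4)*(q^4 - 11*q^3 + 38*q^2 - 40*q) = (q - 2)*(q + 4)*(q^3 - 9*q^2 + 20*q) = (q - 4)*(q - 2)*(q + 4)*(q^2 - 5*q) = (q - 5)*(q - 4)*(q - 2)*(q + 4)*(q)
(2) = (w)*(w^2 - 3*w - 10) = w*(w - 5)*(w + 2)
(3) = (a - 5)*(a^2 + 3*a + 2) = (a - 5)*(a + 1)*(a + 2)
(4) = (z - 1)*(z + 2)
(5) = (h)*(h^4 - 3*h^3 - h^2 + 3*h) = h^2*(h^3 - 3*h^2 - h + 3) = h^2*(h - 3)*(h^2 - 1) = h^2*(h - 3)*(h - 1)*(h + 1)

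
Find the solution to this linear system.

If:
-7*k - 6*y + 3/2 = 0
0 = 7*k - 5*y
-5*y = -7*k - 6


Then:
No Solution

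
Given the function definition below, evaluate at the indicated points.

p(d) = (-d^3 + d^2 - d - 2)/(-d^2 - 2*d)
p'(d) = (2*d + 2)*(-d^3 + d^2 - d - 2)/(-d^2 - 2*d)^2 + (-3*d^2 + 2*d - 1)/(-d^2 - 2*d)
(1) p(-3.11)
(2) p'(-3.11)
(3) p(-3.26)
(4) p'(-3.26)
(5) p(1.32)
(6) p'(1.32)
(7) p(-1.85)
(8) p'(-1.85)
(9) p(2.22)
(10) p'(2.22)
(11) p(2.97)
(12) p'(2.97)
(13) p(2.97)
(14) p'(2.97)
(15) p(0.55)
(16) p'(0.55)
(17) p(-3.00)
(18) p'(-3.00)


(1) = -11.84
(2) = -3.97
(3) = -11.33
(4) = -2.87
(5) = 0.88
(6) = -0.12
(7) = 34.61
(8) = -265.96
(9) = 1.09
(10) = 0.46
(11) = 1.51
(12) = 0.64
(13) = 1.51
(14) = 0.64
(15) = 1.72
(16) = -3.23
(17) = -12.33
(18) = -5.11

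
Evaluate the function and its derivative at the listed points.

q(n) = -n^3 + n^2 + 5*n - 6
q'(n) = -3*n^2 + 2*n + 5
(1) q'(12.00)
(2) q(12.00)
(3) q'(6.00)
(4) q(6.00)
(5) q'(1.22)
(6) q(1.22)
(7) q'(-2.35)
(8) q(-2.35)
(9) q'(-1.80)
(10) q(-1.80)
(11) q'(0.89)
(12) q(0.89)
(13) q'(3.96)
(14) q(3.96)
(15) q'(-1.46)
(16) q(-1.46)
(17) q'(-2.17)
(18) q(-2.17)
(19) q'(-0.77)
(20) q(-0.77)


(1) = -403.00
(2) = -1530.00
(3) = -91.00
(4) = -156.00
(5) = 2.97
(6) = -0.23
(7) = -16.27
(8) = 0.75
(9) = -8.32
(10) = -5.93
(11) = 4.40
(12) = -1.46
(13) = -34.12
(14) = -32.62
(15) = -4.31
(16) = -8.06
(17) = -13.47
(18) = -1.92
(19) = 1.68
(20) = -8.80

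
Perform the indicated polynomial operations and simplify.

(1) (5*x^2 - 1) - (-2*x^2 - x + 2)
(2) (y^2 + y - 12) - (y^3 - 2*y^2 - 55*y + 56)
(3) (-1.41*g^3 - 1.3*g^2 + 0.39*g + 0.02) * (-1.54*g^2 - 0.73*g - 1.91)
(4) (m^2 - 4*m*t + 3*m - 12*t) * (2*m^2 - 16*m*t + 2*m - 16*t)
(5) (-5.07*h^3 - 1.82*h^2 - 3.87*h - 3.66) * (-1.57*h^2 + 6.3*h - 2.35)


(1) = 7*x^2 + x - 3
(2) = -y^3 + 3*y^2 + 56*y - 68
(3) = 2.1714*g^5 + 3.0313*g^4 + 3.0415*g^3 + 2.1675*g^2 - 0.7595*g - 0.0382
(4) = 2*m^4 - 24*m^3*t + 8*m^3 + 64*m^2*t^2 - 96*m^2*t + 6*m^2 + 256*m*t^2 - 72*m*t + 192*t^2
(5) = 7.9599*h^5 - 29.0836*h^4 + 6.5244*h^3 - 14.3578*h^2 - 13.9635*h + 8.601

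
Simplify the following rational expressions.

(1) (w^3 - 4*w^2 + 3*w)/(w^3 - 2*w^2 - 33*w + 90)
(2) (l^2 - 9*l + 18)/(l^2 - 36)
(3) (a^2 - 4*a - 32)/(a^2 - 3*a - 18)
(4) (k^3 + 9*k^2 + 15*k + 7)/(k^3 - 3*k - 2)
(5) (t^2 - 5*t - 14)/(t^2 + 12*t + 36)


(1) = (w^2 - w)/(w^2 + w - 30)
(2) = (l - 3)/(l + 6)
(3) = (a^2 - 4*a - 32)/(a^2 - 3*a - 18)
(4) = (k + 7)/(k - 2)
(5) = (t^2 - 5*t - 14)/(t^2 + 12*t + 36)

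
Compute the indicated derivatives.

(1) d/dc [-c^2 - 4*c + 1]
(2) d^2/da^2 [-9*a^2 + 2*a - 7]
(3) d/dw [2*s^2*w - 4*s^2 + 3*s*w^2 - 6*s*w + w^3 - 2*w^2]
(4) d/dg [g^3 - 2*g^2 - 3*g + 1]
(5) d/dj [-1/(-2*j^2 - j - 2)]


(1) = -2*c - 4
(2) = -18
(3) = 2*s^2 + 6*s*w - 6*s + 3*w^2 - 4*w
(4) = 3*g^2 - 4*g - 3
(5) = (-4*j - 1)/(2*j^2 + j + 2)^2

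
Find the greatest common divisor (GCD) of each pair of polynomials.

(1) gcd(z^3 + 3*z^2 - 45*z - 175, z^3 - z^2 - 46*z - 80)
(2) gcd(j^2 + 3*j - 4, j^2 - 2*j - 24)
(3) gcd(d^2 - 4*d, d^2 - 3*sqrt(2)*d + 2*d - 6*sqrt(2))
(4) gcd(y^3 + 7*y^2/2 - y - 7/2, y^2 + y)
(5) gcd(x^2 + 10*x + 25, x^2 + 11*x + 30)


(1) = gcd((z - 7)*(z + 5)^2, (z - 8)*(z + 2)*(z + 5)) = z + 5
(2) = gcd((j - 1)*(j + 4), (j - 6)*(j + 4)) = j + 4
(3) = 1
(4) = y + 1
(5) = x + 5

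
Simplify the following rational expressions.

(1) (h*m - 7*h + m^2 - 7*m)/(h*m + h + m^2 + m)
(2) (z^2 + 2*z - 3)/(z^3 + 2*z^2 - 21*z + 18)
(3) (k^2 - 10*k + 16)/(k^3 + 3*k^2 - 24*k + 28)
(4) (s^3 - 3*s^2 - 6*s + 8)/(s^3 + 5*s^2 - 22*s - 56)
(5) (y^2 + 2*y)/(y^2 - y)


(1) = (m - 7)/(m + 1)
(2) = (z + 3)/(z^2 + 3*z - 18)
(3) = (k - 8)/(k^2 + 5*k - 14)
(4) = (s - 1)/(s + 7)
(5) = (y + 2)/(y - 1)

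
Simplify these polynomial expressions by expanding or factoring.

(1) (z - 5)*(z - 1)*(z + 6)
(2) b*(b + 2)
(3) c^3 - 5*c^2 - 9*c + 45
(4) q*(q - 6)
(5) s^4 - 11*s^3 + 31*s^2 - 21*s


(1) = z^3 - 31*z + 30
(2) = b^2 + 2*b
(3) = (c - 5)*(c - 3)*(c + 3)
(4) = q^2 - 6*q
(5) = s*(s - 7)*(s - 3)*(s - 1)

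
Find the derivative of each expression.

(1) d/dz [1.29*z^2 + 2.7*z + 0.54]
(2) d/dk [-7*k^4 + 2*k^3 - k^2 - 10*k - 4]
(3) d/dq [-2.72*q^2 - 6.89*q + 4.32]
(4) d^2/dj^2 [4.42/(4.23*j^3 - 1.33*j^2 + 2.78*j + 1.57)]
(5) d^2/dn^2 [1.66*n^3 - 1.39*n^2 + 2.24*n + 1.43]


(1) = 2.58*z + 2.7
(2) = -28*k^3 + 6*k^2 - 2*k - 10
(3) = -5.44*q - 6.89
(4) = ((11.7572 - 112.1796*j)*(4.23*j^3 - 1.33*j^2 + 2.78*j + 1.57) + 4.42*(12.69*j^2 - 2.66*j + 2.78)*(25.38*j^2 - 5.32*j + 5.56))/(4.23*j^3 - 1.33*j^2 + 2.78*j + 1.57)^3
(5) = 9.96*n - 2.78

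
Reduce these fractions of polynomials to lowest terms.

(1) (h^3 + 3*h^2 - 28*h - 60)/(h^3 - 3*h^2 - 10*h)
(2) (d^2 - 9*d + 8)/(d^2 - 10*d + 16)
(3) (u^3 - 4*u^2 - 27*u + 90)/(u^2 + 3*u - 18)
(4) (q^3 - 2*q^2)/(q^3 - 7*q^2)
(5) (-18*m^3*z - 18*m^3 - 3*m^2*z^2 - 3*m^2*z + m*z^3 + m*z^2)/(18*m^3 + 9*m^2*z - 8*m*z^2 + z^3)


(1) = (h + 6)/h
(2) = (d - 1)/(d - 2)
(3) = (u^2 - u - 30)/(u + 6)
(4) = (q - 2)/(q - 7)
(5) = (3*m^2*z + 3*m^2 + m*z^2 + m*z)/(-3*m^2 - 2*m*z + z^2)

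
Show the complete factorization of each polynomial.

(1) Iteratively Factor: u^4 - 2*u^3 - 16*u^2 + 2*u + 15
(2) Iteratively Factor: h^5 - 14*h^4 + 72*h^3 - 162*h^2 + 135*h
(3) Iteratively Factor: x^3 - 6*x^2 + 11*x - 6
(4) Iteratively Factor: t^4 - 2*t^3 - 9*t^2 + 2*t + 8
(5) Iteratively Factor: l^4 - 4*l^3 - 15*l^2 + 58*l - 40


(1) = (u + 1)*(u^3 - 3*u^2 - 13*u + 15) = (u - 1)*(u + 1)*(u^2 - 2*u - 15) = (u - 5)*(u - 1)*(u + 1)*(u + 3)
(2) = (h)*(h^4 - 14*h^3 + 72*h^2 - 162*h + 135) = h*(h - 3)*(h^3 - 11*h^2 + 39*h - 45) = h*(h - 3)^2*(h^2 - 8*h + 15) = h*(h - 5)*(h - 3)^2*(h - 3)
(3) = (x - 1)*(x^2 - 5*x + 6) = (x - 3)*(x - 1)*(x - 2)
(4) = (t - 4)*(t^3 + 2*t^2 - t - 2) = (t - 4)*(t + 2)*(t^2 - 1) = (t - 4)*(t - 1)*(t + 2)*(t + 1)
(5) = (l - 5)*(l^3 + l^2 - 10*l + 8) = (l - 5)*(l - 2)*(l^2 + 3*l - 4) = (l - 5)*(l - 2)*(l + 4)*(l - 1)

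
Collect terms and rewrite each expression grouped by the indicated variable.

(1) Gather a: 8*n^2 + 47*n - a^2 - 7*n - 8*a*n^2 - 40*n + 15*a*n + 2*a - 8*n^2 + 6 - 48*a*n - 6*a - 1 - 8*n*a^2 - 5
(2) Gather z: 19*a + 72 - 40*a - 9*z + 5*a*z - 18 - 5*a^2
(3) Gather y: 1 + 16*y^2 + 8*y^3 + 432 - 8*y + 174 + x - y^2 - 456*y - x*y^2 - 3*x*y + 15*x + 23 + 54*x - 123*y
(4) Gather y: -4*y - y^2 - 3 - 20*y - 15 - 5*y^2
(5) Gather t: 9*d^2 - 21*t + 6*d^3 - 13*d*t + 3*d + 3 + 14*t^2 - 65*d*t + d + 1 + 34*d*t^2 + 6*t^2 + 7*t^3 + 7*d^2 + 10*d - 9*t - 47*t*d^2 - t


(1) = a^2*(-8*n - 1) + a*(-8*n^2 - 33*n - 4)
(2) = -5*a^2 - 21*a + z*(5*a - 9) + 54
(3) = 70*x + 8*y^3 + y^2*(15 - x) + y*(-3*x - 587) + 630
(4) = -6*y^2 - 24*y - 18
(5) = 6*d^3 + 16*d^2 + 14*d + 7*t^3 + t^2*(34*d + 20) + t*(-47*d^2 - 78*d - 31) + 4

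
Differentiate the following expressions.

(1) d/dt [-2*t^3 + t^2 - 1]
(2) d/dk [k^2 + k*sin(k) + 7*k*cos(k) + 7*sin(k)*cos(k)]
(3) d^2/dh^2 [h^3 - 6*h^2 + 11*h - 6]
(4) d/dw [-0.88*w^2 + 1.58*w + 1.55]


(1) = 2*t*(1 - 3*t)
(2) = -7*k*sin(k) + k*cos(k) + 2*k + sin(k) + 7*cos(k) + 7*cos(2*k)
(3) = 6*h - 12
(4) = 1.58 - 1.76*w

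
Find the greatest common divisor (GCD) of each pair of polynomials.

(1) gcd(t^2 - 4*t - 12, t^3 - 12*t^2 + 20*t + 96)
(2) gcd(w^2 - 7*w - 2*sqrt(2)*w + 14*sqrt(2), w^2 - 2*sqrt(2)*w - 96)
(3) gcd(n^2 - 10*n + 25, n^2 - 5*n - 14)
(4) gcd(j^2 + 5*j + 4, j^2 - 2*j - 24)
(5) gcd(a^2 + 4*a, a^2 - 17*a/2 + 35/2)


(1) = gcd((t - 6)*(t + 2), (t - 8)*(t - 6)*(t + 2)) = t^2 - 4*t - 12
(2) = gcd((w - 7)*(w - 2*sqrt(2)), (w - 8*sqrt(2))*(w + 6*sqrt(2))) = 1
(3) = gcd((n - 5)^2, (n - 7)*(n + 2)) = 1
(4) = gcd((j + 1)*(j + 4), (j - 6)*(j + 4)) = j + 4
(5) = 1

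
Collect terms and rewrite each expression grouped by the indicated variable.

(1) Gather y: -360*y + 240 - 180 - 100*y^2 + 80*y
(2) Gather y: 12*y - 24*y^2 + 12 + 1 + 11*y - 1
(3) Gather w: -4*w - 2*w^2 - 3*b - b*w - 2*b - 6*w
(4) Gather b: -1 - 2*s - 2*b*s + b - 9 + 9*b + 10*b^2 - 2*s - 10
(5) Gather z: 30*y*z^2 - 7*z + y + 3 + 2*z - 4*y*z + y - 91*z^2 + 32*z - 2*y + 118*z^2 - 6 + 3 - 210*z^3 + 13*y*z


(1) = -100*y^2 - 280*y + 60
(2) = -24*y^2 + 23*y + 12
(3) = -5*b - 2*w^2 + w*(-b - 10)
(4) = 10*b^2 + b*(10 - 2*s) - 4*s - 20
(5) = -210*z^3 + z^2*(30*y + 27) + z*(9*y + 27)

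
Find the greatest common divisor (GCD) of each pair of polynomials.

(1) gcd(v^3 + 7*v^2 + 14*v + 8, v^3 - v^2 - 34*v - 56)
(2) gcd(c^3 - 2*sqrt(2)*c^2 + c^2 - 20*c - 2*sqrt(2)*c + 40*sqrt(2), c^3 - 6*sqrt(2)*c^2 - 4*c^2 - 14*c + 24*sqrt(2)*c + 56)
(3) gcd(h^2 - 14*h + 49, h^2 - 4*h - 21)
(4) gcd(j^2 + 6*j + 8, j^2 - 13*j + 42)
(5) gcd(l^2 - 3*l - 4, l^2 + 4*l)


(1) = v^2 + 6*v + 8
(2) = c - 4
(3) = h - 7
(4) = 1
(5) = 1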